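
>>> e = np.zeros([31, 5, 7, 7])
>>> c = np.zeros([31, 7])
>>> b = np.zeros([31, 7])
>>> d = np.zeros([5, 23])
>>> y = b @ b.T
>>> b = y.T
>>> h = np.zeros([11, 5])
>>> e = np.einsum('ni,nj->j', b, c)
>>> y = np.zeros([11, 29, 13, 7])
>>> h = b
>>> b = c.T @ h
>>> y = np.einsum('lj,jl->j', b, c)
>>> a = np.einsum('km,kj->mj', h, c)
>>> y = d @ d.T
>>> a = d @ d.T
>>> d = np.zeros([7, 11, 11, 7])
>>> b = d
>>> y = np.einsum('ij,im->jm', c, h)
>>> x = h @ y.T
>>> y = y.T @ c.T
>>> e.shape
(7,)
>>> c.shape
(31, 7)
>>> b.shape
(7, 11, 11, 7)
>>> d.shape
(7, 11, 11, 7)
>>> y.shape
(31, 31)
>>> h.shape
(31, 31)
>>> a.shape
(5, 5)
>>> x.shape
(31, 7)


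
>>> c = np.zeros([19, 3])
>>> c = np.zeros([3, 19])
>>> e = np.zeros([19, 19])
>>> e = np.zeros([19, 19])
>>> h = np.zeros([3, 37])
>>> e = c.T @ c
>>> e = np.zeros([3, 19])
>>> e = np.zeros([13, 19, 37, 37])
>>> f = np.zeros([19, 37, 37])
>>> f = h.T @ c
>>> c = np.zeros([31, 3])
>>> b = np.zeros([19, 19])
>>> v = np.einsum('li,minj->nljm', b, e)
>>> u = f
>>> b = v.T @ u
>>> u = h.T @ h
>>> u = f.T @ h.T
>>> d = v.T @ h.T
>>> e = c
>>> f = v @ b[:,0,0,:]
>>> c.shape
(31, 3)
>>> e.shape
(31, 3)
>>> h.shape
(3, 37)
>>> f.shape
(37, 19, 37, 19)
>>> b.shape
(13, 37, 19, 19)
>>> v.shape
(37, 19, 37, 13)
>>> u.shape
(19, 3)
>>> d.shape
(13, 37, 19, 3)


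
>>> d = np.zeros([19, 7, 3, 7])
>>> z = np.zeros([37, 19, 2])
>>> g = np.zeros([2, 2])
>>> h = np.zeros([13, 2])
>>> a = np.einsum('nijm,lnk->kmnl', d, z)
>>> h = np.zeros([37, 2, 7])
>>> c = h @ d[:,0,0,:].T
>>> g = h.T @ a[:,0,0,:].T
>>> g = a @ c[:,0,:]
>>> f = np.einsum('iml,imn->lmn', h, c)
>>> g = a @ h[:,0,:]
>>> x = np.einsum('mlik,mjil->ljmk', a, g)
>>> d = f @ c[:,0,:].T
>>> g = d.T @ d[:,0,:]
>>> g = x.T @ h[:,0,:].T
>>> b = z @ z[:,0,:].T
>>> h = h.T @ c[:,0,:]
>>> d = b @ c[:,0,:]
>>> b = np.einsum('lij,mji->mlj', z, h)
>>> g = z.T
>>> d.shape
(37, 19, 19)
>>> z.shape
(37, 19, 2)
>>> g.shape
(2, 19, 37)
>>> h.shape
(7, 2, 19)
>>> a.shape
(2, 7, 19, 37)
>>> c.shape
(37, 2, 19)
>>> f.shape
(7, 2, 19)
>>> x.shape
(7, 7, 2, 37)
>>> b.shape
(7, 37, 2)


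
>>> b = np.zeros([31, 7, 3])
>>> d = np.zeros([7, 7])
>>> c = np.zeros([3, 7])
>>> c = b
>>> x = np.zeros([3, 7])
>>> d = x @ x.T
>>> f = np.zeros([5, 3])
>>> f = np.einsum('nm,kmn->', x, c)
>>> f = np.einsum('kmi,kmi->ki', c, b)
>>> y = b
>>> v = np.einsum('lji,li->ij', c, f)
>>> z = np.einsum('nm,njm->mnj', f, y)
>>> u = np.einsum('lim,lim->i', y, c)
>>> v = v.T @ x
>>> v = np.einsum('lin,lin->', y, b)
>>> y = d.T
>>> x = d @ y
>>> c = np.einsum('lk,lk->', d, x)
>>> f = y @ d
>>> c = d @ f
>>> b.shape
(31, 7, 3)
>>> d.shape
(3, 3)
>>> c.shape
(3, 3)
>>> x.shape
(3, 3)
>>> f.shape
(3, 3)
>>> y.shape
(3, 3)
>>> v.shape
()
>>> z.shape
(3, 31, 7)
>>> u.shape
(7,)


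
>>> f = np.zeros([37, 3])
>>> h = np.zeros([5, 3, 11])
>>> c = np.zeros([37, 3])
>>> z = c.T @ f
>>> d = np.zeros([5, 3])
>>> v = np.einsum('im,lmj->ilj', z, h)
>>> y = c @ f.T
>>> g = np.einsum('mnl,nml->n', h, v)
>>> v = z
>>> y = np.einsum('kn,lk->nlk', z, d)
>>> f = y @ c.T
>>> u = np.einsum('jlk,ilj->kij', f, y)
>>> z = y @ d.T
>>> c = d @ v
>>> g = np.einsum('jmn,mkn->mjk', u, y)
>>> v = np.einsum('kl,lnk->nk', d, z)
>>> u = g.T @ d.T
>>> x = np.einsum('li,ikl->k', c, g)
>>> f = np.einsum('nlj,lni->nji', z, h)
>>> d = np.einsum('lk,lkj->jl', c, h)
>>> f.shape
(3, 5, 11)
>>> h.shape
(5, 3, 11)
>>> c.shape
(5, 3)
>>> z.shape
(3, 5, 5)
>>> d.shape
(11, 5)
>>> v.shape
(5, 5)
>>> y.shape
(3, 5, 3)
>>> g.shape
(3, 37, 5)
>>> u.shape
(5, 37, 5)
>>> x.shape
(37,)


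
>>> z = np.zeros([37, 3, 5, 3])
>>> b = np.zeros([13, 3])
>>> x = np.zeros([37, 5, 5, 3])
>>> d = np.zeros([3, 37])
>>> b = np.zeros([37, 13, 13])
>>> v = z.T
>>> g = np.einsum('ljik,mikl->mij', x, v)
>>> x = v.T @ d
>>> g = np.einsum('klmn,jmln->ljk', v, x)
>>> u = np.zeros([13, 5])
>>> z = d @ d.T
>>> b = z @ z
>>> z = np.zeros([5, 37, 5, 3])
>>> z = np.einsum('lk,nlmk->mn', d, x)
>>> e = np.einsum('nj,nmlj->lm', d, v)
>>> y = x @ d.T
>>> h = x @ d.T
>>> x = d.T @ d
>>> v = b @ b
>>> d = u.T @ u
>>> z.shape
(5, 37)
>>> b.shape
(3, 3)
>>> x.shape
(37, 37)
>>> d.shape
(5, 5)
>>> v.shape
(3, 3)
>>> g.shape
(5, 37, 3)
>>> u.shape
(13, 5)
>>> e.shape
(3, 5)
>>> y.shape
(37, 3, 5, 3)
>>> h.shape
(37, 3, 5, 3)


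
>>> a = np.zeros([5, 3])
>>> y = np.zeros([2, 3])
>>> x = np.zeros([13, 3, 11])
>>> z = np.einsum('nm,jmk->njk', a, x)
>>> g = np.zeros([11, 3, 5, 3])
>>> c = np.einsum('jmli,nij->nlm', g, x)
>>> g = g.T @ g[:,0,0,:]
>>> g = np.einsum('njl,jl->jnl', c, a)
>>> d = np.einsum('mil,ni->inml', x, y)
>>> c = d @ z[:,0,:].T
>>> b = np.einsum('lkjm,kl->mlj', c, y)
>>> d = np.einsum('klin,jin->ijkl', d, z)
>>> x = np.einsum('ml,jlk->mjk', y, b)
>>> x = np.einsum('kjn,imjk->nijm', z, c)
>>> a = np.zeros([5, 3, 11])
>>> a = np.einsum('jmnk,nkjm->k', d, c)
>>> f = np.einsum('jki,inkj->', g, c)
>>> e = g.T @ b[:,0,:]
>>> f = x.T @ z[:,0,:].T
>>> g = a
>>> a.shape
(2,)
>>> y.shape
(2, 3)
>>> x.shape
(11, 3, 13, 2)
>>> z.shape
(5, 13, 11)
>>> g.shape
(2,)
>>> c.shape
(3, 2, 13, 5)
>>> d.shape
(13, 5, 3, 2)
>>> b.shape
(5, 3, 13)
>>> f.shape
(2, 13, 3, 5)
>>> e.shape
(3, 13, 13)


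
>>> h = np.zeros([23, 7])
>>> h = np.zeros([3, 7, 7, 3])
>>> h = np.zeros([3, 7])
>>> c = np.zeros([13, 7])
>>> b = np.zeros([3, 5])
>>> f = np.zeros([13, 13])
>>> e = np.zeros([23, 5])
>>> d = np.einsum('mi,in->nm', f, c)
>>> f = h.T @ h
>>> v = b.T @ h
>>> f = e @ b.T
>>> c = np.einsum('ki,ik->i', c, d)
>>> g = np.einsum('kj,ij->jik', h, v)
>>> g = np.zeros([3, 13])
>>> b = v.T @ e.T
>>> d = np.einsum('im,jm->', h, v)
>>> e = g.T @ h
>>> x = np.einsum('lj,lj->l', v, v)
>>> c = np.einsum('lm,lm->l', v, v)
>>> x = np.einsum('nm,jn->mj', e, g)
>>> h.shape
(3, 7)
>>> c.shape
(5,)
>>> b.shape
(7, 23)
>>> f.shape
(23, 3)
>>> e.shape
(13, 7)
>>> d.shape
()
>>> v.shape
(5, 7)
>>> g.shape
(3, 13)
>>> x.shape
(7, 3)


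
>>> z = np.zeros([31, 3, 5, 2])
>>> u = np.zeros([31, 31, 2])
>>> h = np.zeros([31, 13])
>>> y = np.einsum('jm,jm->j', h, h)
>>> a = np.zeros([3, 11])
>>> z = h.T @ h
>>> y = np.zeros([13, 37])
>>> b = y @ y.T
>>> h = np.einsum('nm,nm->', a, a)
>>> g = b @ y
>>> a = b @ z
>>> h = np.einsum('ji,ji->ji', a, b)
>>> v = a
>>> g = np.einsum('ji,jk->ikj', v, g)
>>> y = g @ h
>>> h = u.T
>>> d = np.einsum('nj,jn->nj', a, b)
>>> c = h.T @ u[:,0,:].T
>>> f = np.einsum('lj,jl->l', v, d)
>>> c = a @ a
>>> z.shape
(13, 13)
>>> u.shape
(31, 31, 2)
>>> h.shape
(2, 31, 31)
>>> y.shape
(13, 37, 13)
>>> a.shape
(13, 13)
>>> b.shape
(13, 13)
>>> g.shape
(13, 37, 13)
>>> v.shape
(13, 13)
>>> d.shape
(13, 13)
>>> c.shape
(13, 13)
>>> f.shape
(13,)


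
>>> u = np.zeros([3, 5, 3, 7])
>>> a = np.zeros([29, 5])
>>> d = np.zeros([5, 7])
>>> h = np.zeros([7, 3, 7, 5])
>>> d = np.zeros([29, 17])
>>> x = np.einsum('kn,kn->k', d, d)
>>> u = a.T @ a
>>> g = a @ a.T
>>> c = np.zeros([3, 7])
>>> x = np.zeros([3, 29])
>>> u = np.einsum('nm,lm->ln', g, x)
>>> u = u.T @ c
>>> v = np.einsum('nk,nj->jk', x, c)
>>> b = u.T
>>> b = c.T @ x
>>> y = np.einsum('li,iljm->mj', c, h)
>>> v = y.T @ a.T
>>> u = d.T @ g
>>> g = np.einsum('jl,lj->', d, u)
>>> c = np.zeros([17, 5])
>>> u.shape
(17, 29)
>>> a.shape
(29, 5)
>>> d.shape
(29, 17)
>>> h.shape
(7, 3, 7, 5)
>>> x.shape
(3, 29)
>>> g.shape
()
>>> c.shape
(17, 5)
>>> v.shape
(7, 29)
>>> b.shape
(7, 29)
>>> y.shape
(5, 7)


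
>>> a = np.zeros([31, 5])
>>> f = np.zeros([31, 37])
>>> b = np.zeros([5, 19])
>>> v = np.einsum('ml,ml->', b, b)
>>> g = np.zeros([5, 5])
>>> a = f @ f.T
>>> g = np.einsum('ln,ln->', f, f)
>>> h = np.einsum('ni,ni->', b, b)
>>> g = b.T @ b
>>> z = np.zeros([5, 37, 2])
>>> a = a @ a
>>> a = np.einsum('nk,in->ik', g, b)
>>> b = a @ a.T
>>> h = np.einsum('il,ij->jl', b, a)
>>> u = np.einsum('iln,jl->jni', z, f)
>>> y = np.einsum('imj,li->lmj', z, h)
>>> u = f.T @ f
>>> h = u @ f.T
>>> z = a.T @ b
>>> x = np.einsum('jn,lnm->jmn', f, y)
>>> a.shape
(5, 19)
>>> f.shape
(31, 37)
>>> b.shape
(5, 5)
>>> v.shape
()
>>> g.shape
(19, 19)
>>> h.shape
(37, 31)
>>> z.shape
(19, 5)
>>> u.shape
(37, 37)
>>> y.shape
(19, 37, 2)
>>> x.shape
(31, 2, 37)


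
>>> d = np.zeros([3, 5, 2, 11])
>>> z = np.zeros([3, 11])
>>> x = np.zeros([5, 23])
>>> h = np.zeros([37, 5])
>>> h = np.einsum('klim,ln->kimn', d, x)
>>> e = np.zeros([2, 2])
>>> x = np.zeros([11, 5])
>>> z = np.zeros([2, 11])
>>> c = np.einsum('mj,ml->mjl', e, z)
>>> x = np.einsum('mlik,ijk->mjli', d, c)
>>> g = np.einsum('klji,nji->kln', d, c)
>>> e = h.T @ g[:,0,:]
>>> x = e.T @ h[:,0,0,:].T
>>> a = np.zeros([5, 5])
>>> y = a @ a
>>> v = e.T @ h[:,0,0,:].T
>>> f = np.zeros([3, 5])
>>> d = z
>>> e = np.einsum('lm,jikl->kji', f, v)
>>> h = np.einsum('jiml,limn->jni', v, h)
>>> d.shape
(2, 11)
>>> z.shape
(2, 11)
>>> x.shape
(2, 2, 11, 3)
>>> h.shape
(2, 23, 2)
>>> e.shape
(11, 2, 2)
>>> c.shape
(2, 2, 11)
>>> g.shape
(3, 5, 2)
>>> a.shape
(5, 5)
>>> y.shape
(5, 5)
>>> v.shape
(2, 2, 11, 3)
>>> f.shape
(3, 5)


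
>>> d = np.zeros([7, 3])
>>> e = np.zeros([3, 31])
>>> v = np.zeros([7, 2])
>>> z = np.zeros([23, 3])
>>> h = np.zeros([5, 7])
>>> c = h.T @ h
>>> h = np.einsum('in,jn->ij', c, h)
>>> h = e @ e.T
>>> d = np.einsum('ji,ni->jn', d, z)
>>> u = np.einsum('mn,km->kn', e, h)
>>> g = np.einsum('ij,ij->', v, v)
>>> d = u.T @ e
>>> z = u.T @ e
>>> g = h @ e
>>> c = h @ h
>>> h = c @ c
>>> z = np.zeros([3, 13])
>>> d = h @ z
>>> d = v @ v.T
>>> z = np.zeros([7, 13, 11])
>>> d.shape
(7, 7)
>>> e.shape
(3, 31)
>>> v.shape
(7, 2)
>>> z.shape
(7, 13, 11)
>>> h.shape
(3, 3)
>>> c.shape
(3, 3)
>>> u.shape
(3, 31)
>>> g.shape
(3, 31)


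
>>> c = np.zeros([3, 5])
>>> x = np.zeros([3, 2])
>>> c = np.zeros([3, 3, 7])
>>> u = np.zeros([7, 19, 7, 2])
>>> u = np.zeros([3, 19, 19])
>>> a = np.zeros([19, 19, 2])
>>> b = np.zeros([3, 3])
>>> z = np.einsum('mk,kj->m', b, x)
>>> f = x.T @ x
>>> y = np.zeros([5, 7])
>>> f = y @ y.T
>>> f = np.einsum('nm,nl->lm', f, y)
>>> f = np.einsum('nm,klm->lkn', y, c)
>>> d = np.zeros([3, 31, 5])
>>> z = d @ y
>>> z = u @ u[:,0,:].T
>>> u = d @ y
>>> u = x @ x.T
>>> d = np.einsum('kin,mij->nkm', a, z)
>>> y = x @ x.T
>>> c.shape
(3, 3, 7)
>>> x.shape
(3, 2)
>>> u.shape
(3, 3)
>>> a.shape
(19, 19, 2)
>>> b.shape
(3, 3)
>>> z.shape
(3, 19, 3)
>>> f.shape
(3, 3, 5)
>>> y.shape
(3, 3)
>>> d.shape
(2, 19, 3)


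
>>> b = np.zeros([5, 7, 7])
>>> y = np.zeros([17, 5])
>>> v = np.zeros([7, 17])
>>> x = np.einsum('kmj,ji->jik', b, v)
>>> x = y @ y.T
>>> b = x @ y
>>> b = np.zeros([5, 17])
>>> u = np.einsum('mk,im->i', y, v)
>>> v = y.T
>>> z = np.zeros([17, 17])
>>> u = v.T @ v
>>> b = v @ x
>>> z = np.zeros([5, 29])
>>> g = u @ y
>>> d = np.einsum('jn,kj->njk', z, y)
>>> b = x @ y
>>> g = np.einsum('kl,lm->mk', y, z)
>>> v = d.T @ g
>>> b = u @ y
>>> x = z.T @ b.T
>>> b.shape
(17, 5)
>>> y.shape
(17, 5)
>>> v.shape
(17, 5, 17)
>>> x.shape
(29, 17)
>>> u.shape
(17, 17)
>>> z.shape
(5, 29)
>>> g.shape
(29, 17)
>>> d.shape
(29, 5, 17)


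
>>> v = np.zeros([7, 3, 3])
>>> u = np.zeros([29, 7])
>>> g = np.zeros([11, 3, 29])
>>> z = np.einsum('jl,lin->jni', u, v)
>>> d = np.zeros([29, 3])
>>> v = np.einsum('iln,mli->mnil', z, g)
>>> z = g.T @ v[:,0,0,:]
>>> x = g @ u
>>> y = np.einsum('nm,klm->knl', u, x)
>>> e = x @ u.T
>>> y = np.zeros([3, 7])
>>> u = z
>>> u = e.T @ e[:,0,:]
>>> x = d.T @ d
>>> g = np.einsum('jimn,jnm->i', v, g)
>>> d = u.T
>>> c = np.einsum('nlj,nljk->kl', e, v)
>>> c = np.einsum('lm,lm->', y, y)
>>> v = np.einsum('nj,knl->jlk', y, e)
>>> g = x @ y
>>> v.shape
(7, 29, 11)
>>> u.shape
(29, 3, 29)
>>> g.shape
(3, 7)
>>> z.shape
(29, 3, 3)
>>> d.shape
(29, 3, 29)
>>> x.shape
(3, 3)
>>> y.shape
(3, 7)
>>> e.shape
(11, 3, 29)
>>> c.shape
()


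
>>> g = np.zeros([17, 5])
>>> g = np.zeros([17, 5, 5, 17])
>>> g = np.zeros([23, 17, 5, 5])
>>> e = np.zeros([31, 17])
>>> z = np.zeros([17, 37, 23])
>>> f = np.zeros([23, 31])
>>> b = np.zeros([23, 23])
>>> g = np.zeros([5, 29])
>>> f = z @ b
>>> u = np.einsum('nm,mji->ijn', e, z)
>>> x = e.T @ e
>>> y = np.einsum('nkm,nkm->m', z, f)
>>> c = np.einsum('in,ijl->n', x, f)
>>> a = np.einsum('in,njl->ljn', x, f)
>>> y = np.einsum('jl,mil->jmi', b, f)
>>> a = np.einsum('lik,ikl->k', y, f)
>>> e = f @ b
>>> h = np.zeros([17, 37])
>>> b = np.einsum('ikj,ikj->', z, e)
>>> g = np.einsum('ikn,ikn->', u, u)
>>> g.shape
()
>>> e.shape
(17, 37, 23)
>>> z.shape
(17, 37, 23)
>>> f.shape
(17, 37, 23)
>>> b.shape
()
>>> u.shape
(23, 37, 31)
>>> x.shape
(17, 17)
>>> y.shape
(23, 17, 37)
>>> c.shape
(17,)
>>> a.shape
(37,)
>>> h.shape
(17, 37)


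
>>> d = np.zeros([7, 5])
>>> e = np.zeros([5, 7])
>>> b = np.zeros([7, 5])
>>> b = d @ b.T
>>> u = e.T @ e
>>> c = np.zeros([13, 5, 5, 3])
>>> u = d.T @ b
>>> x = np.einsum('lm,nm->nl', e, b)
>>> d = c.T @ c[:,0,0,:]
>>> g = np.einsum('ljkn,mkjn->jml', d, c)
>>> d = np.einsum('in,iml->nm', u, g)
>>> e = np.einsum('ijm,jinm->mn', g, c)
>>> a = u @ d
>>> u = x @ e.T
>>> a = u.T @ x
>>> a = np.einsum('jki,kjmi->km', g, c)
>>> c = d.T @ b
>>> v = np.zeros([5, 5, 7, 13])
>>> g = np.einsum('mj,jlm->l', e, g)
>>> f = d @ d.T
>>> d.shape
(7, 13)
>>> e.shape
(3, 5)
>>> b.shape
(7, 7)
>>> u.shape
(7, 3)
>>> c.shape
(13, 7)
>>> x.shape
(7, 5)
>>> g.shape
(13,)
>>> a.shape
(13, 5)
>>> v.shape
(5, 5, 7, 13)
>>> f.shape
(7, 7)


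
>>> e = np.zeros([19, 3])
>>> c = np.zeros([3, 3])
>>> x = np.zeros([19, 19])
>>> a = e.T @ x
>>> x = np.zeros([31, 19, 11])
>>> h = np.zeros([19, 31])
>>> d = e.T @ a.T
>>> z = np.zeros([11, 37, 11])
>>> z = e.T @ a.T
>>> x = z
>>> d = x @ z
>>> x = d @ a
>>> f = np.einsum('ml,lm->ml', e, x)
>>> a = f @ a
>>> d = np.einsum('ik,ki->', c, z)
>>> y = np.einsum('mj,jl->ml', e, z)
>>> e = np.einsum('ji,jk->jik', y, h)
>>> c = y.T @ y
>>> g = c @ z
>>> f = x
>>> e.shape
(19, 3, 31)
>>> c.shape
(3, 3)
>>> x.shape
(3, 19)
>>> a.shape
(19, 19)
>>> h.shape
(19, 31)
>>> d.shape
()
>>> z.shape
(3, 3)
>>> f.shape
(3, 19)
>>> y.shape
(19, 3)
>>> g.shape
(3, 3)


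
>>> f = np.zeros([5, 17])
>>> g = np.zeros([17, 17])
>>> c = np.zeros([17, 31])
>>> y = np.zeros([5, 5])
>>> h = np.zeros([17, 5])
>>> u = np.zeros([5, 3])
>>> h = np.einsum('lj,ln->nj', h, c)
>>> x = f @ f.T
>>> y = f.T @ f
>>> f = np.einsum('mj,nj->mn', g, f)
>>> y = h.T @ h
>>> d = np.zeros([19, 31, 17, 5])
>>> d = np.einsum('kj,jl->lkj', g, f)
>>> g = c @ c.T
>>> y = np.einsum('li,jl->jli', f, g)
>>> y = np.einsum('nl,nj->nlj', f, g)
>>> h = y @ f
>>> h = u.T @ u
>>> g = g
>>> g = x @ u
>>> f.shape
(17, 5)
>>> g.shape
(5, 3)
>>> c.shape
(17, 31)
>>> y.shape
(17, 5, 17)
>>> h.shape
(3, 3)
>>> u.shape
(5, 3)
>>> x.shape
(5, 5)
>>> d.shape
(5, 17, 17)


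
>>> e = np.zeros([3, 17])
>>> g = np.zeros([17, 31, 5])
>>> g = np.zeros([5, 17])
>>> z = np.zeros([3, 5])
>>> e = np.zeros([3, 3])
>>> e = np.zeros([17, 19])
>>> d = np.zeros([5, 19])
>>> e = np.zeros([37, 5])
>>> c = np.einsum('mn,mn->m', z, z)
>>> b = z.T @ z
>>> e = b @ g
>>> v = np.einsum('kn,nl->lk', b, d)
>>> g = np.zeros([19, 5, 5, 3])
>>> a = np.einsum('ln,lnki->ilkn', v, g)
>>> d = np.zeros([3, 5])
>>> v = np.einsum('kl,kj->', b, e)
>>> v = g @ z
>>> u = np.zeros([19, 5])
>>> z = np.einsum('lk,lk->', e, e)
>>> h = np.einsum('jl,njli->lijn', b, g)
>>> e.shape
(5, 17)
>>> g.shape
(19, 5, 5, 3)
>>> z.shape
()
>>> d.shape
(3, 5)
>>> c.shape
(3,)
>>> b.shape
(5, 5)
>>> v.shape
(19, 5, 5, 5)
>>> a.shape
(3, 19, 5, 5)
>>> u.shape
(19, 5)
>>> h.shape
(5, 3, 5, 19)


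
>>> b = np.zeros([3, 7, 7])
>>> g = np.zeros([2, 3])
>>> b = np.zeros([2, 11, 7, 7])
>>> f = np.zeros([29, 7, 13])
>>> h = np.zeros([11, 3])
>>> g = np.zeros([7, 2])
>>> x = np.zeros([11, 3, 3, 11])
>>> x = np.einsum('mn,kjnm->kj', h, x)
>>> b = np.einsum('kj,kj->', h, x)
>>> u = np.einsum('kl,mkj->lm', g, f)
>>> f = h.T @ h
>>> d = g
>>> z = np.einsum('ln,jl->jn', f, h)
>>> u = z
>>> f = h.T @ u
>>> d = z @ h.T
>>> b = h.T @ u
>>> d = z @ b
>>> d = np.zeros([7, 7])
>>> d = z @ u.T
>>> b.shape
(3, 3)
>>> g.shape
(7, 2)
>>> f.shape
(3, 3)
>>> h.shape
(11, 3)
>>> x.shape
(11, 3)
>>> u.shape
(11, 3)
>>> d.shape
(11, 11)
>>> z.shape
(11, 3)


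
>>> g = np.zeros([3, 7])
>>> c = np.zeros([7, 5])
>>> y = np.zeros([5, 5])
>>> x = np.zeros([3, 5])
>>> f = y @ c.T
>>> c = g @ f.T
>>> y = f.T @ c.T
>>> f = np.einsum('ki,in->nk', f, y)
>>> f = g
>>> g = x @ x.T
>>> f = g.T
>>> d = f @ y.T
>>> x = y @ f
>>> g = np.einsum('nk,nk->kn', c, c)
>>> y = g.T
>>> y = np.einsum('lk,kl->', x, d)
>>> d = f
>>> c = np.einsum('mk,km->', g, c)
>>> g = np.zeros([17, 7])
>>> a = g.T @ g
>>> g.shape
(17, 7)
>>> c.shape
()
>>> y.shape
()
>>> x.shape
(7, 3)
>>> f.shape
(3, 3)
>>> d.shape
(3, 3)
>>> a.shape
(7, 7)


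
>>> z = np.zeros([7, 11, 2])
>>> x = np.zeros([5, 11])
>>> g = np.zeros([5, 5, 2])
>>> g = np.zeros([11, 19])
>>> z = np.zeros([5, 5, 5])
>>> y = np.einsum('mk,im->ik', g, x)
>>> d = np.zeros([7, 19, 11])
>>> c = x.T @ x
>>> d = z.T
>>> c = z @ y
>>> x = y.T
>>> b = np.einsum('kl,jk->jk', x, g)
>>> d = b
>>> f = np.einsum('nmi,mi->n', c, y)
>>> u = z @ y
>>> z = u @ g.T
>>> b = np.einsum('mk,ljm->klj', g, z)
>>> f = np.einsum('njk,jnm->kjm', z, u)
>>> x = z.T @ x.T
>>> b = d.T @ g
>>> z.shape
(5, 5, 11)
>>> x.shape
(11, 5, 19)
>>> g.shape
(11, 19)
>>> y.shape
(5, 19)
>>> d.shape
(11, 19)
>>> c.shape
(5, 5, 19)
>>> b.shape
(19, 19)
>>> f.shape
(11, 5, 19)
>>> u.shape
(5, 5, 19)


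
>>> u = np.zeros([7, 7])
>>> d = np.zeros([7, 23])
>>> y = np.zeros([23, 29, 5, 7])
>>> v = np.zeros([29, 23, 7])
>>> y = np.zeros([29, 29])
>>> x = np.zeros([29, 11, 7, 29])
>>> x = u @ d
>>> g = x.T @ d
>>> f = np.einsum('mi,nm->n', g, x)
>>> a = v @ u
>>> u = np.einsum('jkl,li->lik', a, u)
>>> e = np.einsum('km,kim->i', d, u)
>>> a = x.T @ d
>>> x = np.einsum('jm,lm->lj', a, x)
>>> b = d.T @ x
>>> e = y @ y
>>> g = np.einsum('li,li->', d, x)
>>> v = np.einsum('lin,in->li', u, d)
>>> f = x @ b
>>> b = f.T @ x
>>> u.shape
(7, 7, 23)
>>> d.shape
(7, 23)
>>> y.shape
(29, 29)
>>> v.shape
(7, 7)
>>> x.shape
(7, 23)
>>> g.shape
()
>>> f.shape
(7, 23)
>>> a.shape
(23, 23)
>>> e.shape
(29, 29)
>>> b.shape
(23, 23)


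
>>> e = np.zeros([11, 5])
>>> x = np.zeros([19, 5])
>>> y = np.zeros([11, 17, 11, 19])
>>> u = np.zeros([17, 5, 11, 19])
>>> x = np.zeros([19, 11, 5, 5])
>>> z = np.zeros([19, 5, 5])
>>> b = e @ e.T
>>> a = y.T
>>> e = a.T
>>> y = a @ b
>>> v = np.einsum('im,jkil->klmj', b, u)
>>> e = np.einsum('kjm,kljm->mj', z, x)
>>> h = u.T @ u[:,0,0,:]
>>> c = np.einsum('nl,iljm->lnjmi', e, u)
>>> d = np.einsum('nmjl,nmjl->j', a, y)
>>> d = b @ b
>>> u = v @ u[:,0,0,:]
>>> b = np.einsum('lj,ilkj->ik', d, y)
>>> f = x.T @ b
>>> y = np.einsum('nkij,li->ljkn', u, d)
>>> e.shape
(5, 5)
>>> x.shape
(19, 11, 5, 5)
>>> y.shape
(11, 19, 19, 5)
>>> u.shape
(5, 19, 11, 19)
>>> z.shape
(19, 5, 5)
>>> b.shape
(19, 17)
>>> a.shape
(19, 11, 17, 11)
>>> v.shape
(5, 19, 11, 17)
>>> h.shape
(19, 11, 5, 19)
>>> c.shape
(5, 5, 11, 19, 17)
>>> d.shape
(11, 11)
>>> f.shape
(5, 5, 11, 17)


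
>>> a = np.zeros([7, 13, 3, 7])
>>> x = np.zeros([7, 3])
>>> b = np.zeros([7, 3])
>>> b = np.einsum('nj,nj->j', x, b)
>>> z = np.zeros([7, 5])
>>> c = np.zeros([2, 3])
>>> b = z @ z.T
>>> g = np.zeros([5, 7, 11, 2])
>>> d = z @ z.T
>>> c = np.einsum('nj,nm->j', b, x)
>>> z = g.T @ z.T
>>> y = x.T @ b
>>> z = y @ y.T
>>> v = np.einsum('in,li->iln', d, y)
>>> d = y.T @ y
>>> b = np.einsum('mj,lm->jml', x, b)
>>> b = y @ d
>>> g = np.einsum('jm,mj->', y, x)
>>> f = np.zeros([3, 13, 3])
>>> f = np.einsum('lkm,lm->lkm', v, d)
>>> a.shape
(7, 13, 3, 7)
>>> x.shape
(7, 3)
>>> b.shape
(3, 7)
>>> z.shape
(3, 3)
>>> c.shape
(7,)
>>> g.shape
()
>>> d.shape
(7, 7)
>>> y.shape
(3, 7)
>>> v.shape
(7, 3, 7)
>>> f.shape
(7, 3, 7)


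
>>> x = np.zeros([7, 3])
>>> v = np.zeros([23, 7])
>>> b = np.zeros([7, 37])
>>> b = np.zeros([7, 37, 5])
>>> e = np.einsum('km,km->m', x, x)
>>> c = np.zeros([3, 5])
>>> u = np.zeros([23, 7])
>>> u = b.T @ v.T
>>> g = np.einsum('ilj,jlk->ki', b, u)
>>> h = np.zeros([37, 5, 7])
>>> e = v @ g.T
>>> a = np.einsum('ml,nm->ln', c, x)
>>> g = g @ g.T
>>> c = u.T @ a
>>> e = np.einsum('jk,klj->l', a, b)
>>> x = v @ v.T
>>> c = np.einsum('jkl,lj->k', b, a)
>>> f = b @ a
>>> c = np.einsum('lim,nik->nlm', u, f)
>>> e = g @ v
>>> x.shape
(23, 23)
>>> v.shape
(23, 7)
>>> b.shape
(7, 37, 5)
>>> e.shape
(23, 7)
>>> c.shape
(7, 5, 23)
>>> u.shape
(5, 37, 23)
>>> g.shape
(23, 23)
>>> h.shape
(37, 5, 7)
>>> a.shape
(5, 7)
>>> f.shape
(7, 37, 7)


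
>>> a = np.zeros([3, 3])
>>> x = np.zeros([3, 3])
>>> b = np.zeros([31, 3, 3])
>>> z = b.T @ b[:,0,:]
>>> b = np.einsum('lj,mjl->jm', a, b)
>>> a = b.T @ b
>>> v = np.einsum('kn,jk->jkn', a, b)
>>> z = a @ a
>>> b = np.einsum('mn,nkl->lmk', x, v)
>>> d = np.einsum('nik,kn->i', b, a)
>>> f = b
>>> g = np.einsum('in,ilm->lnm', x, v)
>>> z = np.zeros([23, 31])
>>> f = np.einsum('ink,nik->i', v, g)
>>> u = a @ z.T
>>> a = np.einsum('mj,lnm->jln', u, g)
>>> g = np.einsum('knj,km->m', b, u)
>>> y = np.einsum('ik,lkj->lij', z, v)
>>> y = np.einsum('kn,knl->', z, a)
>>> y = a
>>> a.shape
(23, 31, 3)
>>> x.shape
(3, 3)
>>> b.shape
(31, 3, 31)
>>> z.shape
(23, 31)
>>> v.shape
(3, 31, 31)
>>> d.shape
(3,)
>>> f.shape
(3,)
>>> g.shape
(23,)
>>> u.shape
(31, 23)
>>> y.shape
(23, 31, 3)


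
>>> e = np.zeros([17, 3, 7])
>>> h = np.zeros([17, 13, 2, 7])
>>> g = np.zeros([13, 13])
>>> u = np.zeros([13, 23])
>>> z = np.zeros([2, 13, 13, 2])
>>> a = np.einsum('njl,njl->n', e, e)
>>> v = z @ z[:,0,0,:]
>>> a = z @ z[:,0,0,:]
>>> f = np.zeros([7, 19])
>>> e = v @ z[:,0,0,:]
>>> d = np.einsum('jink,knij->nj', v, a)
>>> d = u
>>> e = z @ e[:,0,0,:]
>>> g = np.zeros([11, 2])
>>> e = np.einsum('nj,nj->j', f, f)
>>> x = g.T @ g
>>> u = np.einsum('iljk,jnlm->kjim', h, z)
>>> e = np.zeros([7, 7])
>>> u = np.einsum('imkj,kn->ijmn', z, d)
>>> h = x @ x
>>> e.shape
(7, 7)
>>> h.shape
(2, 2)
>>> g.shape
(11, 2)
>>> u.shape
(2, 2, 13, 23)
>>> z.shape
(2, 13, 13, 2)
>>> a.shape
(2, 13, 13, 2)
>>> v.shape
(2, 13, 13, 2)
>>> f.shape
(7, 19)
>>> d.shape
(13, 23)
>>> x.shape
(2, 2)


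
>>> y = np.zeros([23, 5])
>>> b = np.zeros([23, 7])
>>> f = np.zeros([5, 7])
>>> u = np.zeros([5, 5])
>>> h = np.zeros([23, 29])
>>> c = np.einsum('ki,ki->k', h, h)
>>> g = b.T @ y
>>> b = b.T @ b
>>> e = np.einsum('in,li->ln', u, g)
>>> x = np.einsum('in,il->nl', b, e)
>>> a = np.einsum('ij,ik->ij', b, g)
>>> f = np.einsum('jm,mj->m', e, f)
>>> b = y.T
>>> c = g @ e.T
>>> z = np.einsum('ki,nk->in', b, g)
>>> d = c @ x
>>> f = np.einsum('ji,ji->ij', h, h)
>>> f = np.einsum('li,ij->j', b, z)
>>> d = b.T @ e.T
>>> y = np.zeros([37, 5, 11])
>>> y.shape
(37, 5, 11)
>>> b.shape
(5, 23)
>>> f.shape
(7,)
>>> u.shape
(5, 5)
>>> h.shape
(23, 29)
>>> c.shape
(7, 7)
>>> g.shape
(7, 5)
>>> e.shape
(7, 5)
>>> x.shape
(7, 5)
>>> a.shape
(7, 7)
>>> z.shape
(23, 7)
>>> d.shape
(23, 7)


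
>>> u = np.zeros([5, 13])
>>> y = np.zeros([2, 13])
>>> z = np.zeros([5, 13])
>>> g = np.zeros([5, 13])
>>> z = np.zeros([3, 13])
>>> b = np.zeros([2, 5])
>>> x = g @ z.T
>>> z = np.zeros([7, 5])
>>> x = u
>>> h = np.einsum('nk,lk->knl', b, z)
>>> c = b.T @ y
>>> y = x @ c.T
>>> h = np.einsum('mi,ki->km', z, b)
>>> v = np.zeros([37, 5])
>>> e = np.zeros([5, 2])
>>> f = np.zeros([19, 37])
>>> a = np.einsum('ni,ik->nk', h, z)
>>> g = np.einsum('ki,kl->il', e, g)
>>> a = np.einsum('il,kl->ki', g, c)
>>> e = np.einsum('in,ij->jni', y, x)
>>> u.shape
(5, 13)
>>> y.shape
(5, 5)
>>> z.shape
(7, 5)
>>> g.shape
(2, 13)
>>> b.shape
(2, 5)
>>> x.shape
(5, 13)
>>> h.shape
(2, 7)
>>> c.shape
(5, 13)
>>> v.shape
(37, 5)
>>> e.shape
(13, 5, 5)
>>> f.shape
(19, 37)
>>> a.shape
(5, 2)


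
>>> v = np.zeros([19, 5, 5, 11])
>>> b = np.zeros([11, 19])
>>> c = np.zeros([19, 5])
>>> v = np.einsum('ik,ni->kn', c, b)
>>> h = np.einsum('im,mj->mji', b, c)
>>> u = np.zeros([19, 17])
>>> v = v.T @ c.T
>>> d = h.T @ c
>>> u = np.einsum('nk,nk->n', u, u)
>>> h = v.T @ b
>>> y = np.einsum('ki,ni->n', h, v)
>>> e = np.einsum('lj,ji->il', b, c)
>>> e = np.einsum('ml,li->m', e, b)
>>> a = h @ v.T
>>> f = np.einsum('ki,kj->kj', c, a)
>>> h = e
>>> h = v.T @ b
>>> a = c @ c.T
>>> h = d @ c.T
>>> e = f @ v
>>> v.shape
(11, 19)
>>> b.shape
(11, 19)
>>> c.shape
(19, 5)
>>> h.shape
(11, 5, 19)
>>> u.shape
(19,)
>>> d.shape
(11, 5, 5)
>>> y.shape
(11,)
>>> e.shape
(19, 19)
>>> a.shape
(19, 19)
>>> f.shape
(19, 11)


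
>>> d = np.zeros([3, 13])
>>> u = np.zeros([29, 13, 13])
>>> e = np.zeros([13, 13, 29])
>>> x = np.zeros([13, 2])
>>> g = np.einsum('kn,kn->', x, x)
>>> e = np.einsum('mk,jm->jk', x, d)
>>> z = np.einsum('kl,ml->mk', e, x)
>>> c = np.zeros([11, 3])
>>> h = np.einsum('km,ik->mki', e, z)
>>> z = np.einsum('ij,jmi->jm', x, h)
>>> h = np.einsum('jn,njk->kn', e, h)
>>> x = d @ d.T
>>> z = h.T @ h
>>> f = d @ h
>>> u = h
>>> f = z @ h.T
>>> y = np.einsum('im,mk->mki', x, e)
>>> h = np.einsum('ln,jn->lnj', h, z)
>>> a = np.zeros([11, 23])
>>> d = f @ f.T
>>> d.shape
(2, 2)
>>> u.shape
(13, 2)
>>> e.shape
(3, 2)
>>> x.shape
(3, 3)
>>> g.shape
()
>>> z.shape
(2, 2)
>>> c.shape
(11, 3)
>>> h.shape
(13, 2, 2)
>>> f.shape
(2, 13)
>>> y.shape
(3, 2, 3)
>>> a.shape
(11, 23)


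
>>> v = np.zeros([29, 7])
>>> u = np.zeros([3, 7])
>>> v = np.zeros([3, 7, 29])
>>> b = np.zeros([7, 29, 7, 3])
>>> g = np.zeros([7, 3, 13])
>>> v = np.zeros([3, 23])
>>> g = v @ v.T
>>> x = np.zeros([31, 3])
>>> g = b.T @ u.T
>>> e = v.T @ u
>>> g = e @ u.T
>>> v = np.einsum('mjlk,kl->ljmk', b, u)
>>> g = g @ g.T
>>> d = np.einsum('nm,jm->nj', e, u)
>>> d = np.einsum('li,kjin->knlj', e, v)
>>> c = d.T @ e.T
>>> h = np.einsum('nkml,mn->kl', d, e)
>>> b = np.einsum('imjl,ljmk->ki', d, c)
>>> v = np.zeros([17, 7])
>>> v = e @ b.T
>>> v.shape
(23, 23)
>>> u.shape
(3, 7)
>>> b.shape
(23, 7)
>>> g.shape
(23, 23)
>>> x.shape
(31, 3)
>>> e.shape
(23, 7)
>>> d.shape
(7, 3, 23, 29)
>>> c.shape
(29, 23, 3, 23)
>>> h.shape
(3, 29)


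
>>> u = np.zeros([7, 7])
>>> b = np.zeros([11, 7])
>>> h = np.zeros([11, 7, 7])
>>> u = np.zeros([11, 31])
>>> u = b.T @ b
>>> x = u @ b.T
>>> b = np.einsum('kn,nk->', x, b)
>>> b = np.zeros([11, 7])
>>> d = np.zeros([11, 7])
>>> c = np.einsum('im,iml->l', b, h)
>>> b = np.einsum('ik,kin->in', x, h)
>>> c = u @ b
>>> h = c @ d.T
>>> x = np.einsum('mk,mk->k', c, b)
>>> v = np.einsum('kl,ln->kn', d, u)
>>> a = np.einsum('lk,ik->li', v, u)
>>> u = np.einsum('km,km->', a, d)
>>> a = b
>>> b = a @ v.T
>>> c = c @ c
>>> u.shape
()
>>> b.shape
(7, 11)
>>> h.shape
(7, 11)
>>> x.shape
(7,)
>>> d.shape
(11, 7)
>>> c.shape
(7, 7)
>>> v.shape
(11, 7)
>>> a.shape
(7, 7)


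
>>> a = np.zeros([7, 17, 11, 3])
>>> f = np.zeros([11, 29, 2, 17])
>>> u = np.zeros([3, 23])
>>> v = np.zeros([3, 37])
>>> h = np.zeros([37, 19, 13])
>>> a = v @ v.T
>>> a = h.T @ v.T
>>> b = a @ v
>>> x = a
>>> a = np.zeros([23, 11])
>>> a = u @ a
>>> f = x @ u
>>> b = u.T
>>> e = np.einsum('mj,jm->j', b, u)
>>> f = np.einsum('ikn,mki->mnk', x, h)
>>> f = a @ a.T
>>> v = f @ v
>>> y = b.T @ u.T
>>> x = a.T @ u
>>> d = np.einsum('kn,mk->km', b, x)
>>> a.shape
(3, 11)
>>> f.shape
(3, 3)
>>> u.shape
(3, 23)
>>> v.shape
(3, 37)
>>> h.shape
(37, 19, 13)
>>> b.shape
(23, 3)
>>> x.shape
(11, 23)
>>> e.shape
(3,)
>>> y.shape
(3, 3)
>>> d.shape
(23, 11)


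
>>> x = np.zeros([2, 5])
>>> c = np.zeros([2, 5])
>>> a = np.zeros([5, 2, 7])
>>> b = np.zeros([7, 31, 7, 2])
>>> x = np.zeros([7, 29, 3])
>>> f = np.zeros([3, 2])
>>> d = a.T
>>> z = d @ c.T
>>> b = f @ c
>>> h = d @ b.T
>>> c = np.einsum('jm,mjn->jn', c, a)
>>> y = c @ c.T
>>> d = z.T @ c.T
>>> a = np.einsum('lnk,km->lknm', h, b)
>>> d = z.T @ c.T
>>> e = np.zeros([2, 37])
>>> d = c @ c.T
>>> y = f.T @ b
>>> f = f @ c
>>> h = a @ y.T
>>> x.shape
(7, 29, 3)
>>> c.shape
(2, 7)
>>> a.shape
(7, 3, 2, 5)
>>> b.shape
(3, 5)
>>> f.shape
(3, 7)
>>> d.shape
(2, 2)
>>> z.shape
(7, 2, 2)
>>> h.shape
(7, 3, 2, 2)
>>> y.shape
(2, 5)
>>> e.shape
(2, 37)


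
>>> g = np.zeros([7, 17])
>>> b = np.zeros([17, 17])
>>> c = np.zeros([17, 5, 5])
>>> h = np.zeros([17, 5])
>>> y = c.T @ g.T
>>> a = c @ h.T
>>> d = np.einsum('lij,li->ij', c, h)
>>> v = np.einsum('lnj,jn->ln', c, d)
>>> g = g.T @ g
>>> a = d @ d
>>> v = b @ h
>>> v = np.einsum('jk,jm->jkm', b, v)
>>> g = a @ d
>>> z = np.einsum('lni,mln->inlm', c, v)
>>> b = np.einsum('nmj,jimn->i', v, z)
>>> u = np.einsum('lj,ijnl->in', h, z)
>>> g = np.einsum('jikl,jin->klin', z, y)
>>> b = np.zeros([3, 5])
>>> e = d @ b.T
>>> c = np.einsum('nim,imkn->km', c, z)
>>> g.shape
(17, 17, 5, 7)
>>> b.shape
(3, 5)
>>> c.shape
(17, 5)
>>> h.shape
(17, 5)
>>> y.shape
(5, 5, 7)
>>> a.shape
(5, 5)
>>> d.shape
(5, 5)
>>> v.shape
(17, 17, 5)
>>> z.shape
(5, 5, 17, 17)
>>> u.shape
(5, 17)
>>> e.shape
(5, 3)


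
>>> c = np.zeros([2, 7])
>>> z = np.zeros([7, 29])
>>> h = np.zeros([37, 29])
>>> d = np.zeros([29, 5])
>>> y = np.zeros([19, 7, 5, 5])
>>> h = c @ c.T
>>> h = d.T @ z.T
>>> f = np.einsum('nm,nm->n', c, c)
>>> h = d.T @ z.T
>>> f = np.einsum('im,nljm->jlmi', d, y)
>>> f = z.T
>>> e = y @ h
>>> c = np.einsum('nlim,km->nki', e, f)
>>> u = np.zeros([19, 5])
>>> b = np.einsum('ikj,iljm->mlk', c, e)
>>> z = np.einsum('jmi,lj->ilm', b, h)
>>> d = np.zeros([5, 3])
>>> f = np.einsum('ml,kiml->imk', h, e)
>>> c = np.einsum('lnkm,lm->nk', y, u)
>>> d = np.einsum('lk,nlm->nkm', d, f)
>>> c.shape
(7, 5)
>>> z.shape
(29, 5, 7)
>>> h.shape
(5, 7)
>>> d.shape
(7, 3, 19)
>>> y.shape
(19, 7, 5, 5)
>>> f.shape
(7, 5, 19)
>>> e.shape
(19, 7, 5, 7)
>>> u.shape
(19, 5)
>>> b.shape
(7, 7, 29)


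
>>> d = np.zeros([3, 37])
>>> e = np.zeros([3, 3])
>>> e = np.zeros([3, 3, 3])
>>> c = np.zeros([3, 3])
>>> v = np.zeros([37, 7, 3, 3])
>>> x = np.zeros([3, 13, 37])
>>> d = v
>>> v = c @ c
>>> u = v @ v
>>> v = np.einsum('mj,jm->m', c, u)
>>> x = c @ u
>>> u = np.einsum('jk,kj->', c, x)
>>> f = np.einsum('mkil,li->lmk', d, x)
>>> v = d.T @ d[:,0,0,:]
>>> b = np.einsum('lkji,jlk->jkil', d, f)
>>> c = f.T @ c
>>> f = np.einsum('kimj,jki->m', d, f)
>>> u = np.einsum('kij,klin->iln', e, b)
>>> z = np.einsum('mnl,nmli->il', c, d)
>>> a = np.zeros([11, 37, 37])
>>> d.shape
(37, 7, 3, 3)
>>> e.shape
(3, 3, 3)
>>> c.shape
(7, 37, 3)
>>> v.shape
(3, 3, 7, 3)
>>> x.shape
(3, 3)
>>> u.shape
(3, 7, 37)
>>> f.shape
(3,)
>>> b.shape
(3, 7, 3, 37)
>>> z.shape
(3, 3)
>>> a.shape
(11, 37, 37)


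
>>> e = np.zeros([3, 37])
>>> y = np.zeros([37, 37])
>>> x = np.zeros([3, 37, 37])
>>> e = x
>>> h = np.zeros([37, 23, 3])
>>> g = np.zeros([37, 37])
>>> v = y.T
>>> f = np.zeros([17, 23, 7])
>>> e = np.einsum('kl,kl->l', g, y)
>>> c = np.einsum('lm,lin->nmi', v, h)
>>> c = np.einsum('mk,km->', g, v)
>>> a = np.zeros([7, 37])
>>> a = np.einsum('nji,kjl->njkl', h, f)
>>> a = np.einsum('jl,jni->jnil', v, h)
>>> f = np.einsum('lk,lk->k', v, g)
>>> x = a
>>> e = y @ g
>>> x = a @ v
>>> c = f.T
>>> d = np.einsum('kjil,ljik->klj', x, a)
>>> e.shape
(37, 37)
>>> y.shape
(37, 37)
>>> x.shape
(37, 23, 3, 37)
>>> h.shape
(37, 23, 3)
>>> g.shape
(37, 37)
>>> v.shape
(37, 37)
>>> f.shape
(37,)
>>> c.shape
(37,)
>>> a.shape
(37, 23, 3, 37)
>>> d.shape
(37, 37, 23)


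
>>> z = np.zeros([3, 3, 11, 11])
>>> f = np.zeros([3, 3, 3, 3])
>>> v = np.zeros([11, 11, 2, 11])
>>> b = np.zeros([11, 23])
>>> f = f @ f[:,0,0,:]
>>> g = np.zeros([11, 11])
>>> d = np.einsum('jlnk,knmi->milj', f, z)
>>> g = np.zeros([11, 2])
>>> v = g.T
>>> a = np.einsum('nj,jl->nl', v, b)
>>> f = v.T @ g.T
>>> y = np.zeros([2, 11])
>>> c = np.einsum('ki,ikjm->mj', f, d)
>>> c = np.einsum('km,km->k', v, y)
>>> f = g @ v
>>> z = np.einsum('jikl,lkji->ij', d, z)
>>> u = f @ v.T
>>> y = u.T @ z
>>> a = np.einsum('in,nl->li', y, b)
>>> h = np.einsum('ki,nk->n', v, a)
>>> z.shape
(11, 11)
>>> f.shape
(11, 11)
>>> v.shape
(2, 11)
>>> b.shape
(11, 23)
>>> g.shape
(11, 2)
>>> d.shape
(11, 11, 3, 3)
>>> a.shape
(23, 2)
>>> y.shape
(2, 11)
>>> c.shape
(2,)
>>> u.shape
(11, 2)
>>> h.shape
(23,)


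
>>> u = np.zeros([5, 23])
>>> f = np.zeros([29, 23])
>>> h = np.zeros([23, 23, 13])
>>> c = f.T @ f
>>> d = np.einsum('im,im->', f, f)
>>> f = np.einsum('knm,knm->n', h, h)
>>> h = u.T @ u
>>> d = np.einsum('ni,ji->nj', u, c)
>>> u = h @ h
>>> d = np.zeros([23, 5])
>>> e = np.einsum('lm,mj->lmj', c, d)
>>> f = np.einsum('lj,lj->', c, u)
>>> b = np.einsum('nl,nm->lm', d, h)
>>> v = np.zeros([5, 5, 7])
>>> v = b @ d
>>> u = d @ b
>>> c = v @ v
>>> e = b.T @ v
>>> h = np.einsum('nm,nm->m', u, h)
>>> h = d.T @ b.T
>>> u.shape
(23, 23)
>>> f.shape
()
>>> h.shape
(5, 5)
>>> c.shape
(5, 5)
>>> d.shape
(23, 5)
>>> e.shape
(23, 5)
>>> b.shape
(5, 23)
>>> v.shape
(5, 5)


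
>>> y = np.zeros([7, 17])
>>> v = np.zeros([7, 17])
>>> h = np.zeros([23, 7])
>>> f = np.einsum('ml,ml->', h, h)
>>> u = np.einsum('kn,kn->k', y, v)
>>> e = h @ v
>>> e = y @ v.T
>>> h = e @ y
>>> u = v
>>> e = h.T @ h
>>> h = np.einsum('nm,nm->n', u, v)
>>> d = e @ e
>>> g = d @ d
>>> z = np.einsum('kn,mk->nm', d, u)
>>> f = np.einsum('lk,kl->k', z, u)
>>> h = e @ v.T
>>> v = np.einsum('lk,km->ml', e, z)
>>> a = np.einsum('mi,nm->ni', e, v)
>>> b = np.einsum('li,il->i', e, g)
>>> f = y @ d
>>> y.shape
(7, 17)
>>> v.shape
(7, 17)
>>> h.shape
(17, 7)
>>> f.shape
(7, 17)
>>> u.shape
(7, 17)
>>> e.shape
(17, 17)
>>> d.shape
(17, 17)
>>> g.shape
(17, 17)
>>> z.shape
(17, 7)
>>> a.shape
(7, 17)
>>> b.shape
(17,)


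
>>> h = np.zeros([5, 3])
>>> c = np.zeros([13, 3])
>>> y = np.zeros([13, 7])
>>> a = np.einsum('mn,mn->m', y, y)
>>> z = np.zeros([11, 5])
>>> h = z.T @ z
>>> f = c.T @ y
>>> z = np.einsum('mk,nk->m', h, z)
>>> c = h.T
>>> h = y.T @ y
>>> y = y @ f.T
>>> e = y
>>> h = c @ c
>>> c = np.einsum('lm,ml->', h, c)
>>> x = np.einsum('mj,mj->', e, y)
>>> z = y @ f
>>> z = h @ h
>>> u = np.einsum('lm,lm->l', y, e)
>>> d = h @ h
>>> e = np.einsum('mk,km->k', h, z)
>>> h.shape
(5, 5)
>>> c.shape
()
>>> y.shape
(13, 3)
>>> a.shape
(13,)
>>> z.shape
(5, 5)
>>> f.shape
(3, 7)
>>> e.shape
(5,)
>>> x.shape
()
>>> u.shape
(13,)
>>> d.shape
(5, 5)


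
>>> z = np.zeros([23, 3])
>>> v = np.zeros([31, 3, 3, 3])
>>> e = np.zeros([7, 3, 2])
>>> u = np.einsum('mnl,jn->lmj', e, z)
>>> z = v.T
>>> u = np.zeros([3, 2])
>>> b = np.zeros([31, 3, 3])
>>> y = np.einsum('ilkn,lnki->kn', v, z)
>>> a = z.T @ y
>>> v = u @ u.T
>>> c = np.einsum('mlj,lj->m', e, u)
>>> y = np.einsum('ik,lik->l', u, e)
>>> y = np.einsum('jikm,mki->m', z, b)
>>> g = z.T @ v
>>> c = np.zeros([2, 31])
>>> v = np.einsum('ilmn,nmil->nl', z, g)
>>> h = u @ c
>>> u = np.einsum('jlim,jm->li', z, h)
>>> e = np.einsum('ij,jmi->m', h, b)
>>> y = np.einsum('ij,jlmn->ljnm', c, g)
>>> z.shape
(3, 3, 3, 31)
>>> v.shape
(31, 3)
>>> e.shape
(3,)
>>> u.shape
(3, 3)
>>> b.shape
(31, 3, 3)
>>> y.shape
(3, 31, 3, 3)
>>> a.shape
(31, 3, 3, 3)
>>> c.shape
(2, 31)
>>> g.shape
(31, 3, 3, 3)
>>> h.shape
(3, 31)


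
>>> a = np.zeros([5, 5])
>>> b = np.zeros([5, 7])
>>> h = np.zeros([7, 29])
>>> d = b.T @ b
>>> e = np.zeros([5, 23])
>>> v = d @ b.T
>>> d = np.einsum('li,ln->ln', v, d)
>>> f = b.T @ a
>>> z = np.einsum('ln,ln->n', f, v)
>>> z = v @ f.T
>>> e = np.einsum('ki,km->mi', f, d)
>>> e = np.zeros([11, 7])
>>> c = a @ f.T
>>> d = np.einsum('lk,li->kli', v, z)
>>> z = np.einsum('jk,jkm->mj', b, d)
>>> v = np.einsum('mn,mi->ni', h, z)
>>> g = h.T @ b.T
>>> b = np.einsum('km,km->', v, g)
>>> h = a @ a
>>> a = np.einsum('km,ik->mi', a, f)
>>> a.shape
(5, 7)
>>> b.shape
()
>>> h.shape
(5, 5)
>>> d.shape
(5, 7, 7)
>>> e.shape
(11, 7)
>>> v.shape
(29, 5)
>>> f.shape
(7, 5)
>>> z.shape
(7, 5)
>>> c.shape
(5, 7)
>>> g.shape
(29, 5)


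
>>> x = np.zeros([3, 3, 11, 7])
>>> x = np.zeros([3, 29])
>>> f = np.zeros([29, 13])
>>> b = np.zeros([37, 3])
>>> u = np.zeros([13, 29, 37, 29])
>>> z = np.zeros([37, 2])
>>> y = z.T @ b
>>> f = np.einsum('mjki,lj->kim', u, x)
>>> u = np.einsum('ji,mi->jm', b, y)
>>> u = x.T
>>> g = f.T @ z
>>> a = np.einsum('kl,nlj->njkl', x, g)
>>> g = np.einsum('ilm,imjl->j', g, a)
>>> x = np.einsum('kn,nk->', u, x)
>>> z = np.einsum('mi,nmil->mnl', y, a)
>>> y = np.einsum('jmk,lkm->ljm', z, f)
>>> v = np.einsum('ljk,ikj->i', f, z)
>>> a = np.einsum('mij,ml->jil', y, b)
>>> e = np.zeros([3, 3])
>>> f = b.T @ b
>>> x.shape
()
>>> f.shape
(3, 3)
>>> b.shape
(37, 3)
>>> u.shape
(29, 3)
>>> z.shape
(2, 13, 29)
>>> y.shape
(37, 2, 13)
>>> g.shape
(3,)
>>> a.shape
(13, 2, 3)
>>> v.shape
(2,)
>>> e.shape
(3, 3)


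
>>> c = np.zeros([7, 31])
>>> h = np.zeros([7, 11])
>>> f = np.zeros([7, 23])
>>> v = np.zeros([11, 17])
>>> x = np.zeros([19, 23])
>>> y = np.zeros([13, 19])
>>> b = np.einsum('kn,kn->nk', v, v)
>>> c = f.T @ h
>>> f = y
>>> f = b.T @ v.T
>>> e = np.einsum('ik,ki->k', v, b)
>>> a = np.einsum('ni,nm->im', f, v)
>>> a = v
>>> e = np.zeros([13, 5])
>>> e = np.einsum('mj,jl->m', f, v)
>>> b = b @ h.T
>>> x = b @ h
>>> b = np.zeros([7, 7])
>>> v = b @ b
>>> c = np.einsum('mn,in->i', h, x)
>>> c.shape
(17,)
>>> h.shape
(7, 11)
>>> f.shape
(11, 11)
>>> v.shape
(7, 7)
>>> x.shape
(17, 11)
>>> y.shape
(13, 19)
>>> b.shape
(7, 7)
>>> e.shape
(11,)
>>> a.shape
(11, 17)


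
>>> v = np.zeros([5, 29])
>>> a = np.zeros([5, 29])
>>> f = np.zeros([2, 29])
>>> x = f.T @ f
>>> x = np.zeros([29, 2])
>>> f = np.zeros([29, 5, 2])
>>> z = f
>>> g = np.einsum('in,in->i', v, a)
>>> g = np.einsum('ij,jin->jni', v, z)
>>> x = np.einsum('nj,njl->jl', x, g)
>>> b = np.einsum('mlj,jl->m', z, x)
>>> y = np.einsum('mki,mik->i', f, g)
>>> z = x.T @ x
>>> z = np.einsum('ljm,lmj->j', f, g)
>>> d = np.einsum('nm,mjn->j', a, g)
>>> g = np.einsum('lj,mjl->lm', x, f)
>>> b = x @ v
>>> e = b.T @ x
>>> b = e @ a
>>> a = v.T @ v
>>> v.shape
(5, 29)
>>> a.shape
(29, 29)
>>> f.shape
(29, 5, 2)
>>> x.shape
(2, 5)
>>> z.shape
(5,)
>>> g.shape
(2, 29)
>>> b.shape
(29, 29)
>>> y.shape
(2,)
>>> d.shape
(2,)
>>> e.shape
(29, 5)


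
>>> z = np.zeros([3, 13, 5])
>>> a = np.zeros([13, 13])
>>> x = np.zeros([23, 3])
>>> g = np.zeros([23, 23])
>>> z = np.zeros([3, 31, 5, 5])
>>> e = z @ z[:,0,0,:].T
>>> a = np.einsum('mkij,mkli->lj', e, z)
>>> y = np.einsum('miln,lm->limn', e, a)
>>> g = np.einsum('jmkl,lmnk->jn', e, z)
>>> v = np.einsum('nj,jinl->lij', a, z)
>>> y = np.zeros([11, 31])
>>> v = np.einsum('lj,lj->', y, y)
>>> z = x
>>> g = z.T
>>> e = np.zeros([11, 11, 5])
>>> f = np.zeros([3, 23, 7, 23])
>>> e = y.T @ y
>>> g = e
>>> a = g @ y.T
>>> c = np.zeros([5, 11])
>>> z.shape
(23, 3)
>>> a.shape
(31, 11)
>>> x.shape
(23, 3)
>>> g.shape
(31, 31)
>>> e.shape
(31, 31)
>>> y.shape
(11, 31)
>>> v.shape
()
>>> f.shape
(3, 23, 7, 23)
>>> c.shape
(5, 11)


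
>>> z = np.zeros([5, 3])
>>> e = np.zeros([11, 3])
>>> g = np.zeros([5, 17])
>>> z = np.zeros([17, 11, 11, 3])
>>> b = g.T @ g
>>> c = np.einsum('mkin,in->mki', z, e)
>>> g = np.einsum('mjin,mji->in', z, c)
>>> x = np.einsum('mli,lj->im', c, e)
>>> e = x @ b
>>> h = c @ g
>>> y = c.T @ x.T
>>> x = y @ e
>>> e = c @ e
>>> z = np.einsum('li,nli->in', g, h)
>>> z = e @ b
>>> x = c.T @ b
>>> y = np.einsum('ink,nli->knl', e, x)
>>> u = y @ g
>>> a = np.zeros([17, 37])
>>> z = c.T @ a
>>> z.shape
(11, 11, 37)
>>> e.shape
(17, 11, 17)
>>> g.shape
(11, 3)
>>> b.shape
(17, 17)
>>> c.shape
(17, 11, 11)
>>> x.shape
(11, 11, 17)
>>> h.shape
(17, 11, 3)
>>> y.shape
(17, 11, 11)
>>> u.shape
(17, 11, 3)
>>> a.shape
(17, 37)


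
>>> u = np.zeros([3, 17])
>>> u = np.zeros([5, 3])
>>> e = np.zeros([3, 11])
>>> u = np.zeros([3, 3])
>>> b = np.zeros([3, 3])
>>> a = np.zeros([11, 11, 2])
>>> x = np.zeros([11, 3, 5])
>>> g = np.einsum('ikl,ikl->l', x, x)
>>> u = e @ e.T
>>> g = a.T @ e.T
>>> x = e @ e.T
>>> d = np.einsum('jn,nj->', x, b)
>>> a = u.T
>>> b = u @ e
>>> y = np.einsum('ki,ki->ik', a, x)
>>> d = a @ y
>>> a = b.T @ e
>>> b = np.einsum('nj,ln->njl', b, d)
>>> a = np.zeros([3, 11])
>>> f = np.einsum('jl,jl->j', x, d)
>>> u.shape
(3, 3)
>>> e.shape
(3, 11)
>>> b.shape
(3, 11, 3)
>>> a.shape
(3, 11)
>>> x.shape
(3, 3)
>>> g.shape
(2, 11, 3)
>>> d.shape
(3, 3)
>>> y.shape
(3, 3)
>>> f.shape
(3,)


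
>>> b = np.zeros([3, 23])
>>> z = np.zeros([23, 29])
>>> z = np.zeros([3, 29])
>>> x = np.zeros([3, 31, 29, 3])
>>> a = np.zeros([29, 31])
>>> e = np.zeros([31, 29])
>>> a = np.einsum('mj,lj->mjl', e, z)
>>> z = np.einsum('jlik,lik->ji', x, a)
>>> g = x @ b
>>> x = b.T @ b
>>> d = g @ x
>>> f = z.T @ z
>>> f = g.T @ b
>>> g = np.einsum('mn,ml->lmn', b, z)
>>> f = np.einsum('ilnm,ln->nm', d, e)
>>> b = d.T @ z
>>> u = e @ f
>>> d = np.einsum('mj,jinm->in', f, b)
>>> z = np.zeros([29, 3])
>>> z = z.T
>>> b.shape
(23, 29, 31, 29)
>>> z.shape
(3, 29)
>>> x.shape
(23, 23)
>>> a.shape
(31, 29, 3)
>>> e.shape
(31, 29)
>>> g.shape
(29, 3, 23)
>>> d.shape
(29, 31)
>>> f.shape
(29, 23)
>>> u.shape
(31, 23)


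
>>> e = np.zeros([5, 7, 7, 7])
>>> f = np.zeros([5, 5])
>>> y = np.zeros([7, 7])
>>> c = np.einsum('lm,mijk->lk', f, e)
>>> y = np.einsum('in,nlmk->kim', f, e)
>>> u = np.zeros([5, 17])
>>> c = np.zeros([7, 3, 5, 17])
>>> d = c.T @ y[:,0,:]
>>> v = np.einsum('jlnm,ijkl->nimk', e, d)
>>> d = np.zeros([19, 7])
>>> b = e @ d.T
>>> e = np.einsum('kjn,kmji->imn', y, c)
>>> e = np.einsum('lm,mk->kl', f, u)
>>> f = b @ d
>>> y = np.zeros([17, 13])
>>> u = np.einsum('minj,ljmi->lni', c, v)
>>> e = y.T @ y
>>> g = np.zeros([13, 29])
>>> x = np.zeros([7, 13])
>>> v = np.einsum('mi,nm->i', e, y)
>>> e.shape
(13, 13)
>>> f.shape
(5, 7, 7, 7)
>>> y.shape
(17, 13)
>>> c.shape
(7, 3, 5, 17)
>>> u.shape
(7, 5, 3)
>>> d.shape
(19, 7)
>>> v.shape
(13,)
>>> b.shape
(5, 7, 7, 19)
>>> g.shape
(13, 29)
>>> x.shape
(7, 13)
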